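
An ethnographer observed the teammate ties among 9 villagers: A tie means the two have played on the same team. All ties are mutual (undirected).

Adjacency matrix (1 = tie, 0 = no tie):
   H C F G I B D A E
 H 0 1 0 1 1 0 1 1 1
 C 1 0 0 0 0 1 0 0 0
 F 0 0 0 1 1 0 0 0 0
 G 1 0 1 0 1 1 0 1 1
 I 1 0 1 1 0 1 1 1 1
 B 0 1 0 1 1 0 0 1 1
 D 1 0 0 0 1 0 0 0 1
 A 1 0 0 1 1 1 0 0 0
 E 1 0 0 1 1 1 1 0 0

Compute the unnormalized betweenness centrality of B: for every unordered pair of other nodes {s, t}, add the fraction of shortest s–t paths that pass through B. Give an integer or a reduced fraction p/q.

11/4

Pairs whose geodesics pass through B — C–F: 2/4; C–G: 1/2; C–I: 1/2; C–A: 1/2; C–E: 1/2; A–E: 1/4.
All other pairs contribute 0.
Summing the contributions gives betweenness(B) = 11/4.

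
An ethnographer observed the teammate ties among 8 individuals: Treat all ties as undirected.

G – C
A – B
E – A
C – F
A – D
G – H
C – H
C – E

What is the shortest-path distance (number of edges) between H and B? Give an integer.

One shortest route is H – C – E – A – B, which uses 4 edges, and at distance 3 from H we only reach {A}, which does not include B. So d(H,B) = 4.

4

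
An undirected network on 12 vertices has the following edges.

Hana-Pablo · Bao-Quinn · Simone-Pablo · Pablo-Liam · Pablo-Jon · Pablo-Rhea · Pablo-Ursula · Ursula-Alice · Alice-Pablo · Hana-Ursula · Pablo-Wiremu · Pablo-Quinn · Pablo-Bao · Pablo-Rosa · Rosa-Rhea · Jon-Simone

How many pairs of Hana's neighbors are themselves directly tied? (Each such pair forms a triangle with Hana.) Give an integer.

Hana's neighbors: Pablo and Ursula.
Neighbor pairs that are themselves tied: Hana–Pablo–Ursula. Each forms one triangle with Hana, for 1 in total.

1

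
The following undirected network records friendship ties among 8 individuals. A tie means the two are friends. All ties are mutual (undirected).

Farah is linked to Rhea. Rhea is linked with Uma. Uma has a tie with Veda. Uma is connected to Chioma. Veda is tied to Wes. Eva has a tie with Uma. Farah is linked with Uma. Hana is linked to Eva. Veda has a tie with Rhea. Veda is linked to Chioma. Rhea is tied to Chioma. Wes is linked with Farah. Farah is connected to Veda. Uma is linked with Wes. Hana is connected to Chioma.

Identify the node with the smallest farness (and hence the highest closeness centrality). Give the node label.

Uma

Farness (sum of distances to all others) for each node — Chioma:10, Eva:12, Farah:11, Hana:14, Rhea:10, Uma:8, Veda:9, Wes:12.
The smallest farness is 8, for Uma, so Uma has the highest closeness.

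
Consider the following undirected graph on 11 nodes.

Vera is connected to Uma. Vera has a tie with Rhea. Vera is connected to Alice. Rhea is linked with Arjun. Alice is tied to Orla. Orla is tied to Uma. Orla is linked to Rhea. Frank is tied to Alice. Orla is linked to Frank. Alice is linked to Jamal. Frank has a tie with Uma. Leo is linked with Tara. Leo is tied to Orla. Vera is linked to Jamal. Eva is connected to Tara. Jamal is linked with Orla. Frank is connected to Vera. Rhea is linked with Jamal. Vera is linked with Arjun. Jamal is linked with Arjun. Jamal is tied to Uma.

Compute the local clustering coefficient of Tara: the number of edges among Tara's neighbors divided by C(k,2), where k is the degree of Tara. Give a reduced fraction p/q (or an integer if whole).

0

Tara's neighbors: Eva and Leo (k = 2).
Possible neighbor pairs: C(2,2) = 1. Edges among them: none → e = 0.
Clustering(Tara) = 0/1.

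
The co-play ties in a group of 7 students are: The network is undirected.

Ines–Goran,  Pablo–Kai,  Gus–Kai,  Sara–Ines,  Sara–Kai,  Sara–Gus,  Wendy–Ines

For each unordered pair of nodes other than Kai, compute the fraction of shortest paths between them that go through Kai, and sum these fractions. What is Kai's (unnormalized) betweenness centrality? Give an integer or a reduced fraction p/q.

Pairs whose geodesics pass through Kai — Pablo–Ines: 1; Pablo–Sara: 1; Pablo–Wendy: 1; Pablo–Gus: 1; Pablo–Goran: 1.
All other pairs contribute 0.
Summing the contributions gives betweenness(Kai) = 5.

5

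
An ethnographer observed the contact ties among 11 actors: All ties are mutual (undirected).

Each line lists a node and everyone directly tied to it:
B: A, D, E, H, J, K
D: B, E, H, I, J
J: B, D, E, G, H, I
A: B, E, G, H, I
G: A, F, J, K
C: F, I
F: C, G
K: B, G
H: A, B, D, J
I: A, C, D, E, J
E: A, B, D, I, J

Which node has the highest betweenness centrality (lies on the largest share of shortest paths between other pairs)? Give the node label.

G

Unnormalized betweenness of each node: A:19/4, B:161/30, C:11/6, D:19/12, E:67/60, F:2, G:87/10, H:9/20, I:437/60, J:25/4, K:2/3.
G has the largest value, 87/10, making it the main broker — the node through which the most shortest paths run.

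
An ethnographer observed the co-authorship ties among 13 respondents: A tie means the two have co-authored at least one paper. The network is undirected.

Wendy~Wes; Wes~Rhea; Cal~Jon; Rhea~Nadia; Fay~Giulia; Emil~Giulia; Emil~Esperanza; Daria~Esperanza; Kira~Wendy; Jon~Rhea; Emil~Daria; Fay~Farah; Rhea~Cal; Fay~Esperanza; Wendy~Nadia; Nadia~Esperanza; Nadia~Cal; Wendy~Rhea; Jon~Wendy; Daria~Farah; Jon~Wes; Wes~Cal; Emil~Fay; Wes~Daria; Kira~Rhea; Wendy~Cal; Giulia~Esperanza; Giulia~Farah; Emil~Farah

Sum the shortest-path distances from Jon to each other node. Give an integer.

Distances from Jon: Cal:1, Daria:2, Emil:3, Esperanza:3, Farah:3, Fay:4, Giulia:4, Kira:2, Nadia:2, Rhea:1, Wendy:1, Wes:1.
Sum = 1 + 2 + 3 + 3 + 3 + 4 + 4 + 2 + 2 + 1 + 1 + 1 = 27.

27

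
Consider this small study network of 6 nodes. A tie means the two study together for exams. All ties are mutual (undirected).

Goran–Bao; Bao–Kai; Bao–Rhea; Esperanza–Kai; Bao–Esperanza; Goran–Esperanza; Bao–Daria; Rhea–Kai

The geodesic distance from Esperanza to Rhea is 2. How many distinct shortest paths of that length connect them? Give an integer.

The shortest distance is 2. The length-2 paths are: Esperanza–Bao–Rhea; Esperanza–Kai–Rhea.
That gives 2 distinct shortest paths.

2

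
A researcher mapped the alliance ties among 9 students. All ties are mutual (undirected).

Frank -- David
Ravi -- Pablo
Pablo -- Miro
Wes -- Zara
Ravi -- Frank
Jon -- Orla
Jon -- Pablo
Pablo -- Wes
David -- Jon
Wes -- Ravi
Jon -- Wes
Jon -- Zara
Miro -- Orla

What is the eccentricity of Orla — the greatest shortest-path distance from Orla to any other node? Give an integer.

Distances from Orla: David:2, Frank:3, Jon:1, Miro:1, Pablo:2, Ravi:3, Wes:2, Zara:2.
The largest is 3 (to Ravi and Frank), so the eccentricity of Orla is 3.

3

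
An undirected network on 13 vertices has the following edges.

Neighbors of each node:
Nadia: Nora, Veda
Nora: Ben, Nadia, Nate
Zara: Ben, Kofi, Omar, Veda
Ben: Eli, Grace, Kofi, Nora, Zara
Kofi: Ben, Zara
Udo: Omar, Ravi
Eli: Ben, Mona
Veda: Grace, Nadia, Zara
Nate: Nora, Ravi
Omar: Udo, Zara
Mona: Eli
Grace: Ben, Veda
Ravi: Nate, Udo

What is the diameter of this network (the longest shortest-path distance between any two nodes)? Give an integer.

5

Eccentricity of each node (its greatest distance to any other): Ben:3, Eli:4, Grace:4, Kofi:4, Mona:5, Nadia:4, Nate:4, Nora:3, Omar:4, Ravi:5, Udo:5, Veda:4, Zara:3.
The maximum eccentricity is 5, realized for instance by the pair Ravi–Mona via Ravi – Nate – Nora – Ben – Eli – Mona. So the diameter is 5.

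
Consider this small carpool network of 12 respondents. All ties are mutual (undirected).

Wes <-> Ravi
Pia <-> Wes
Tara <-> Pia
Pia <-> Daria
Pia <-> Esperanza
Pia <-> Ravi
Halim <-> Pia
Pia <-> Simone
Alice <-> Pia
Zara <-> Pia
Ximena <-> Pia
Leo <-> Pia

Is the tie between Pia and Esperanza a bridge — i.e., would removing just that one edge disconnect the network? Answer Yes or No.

Yes

Without the Pia–Esperanza edge there is no alternate route between Pia and Esperanza, so the network disconnects. It is a bridge.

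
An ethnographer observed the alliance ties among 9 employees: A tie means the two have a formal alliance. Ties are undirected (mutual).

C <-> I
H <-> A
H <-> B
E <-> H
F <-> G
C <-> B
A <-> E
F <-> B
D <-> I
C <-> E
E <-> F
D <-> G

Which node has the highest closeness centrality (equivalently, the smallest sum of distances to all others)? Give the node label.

Farness (sum of distances to all others) for each node — A:18, B:14, C:14, D:20, E:13, F:14, G:17, H:17, I:17.
The smallest farness is 13, for E, so E has the highest closeness.

E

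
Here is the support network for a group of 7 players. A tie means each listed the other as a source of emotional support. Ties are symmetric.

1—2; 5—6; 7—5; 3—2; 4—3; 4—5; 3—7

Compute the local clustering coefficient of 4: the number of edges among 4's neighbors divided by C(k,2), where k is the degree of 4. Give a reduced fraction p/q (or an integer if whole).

0

4's neighbors: 3 and 5 (k = 2).
Possible neighbor pairs: C(2,2) = 1. Edges among them: none → e = 0.
Clustering(4) = 0/1.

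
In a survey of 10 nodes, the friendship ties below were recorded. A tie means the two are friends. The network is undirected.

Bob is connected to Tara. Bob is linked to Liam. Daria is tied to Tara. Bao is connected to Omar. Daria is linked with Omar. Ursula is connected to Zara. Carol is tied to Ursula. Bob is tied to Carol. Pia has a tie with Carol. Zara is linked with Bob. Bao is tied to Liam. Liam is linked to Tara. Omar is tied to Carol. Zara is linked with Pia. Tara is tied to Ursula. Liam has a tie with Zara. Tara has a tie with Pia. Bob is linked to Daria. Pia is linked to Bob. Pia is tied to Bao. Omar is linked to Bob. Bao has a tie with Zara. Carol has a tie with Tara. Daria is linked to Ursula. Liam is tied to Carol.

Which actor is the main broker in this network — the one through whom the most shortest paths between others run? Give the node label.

Unnormalized betweenness of each node: Bao:41/30, Bob:79/20, Carol:157/60, Daria:13/12, Liam:19/12, Omar:11/6, Pia:19/12, Tara:71/30, Ursula:5/4, Zara:71/30.
Bob has the largest value, 79/20, making it the main broker — the node through which the most shortest paths run.

Bob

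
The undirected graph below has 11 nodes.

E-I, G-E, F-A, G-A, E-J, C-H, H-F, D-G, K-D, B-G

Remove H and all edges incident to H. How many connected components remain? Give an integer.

Without H, the remaining ties split the others into: {A, B, D, E, F, G, I, J, K}; {C}.
That's 2 separate components.

2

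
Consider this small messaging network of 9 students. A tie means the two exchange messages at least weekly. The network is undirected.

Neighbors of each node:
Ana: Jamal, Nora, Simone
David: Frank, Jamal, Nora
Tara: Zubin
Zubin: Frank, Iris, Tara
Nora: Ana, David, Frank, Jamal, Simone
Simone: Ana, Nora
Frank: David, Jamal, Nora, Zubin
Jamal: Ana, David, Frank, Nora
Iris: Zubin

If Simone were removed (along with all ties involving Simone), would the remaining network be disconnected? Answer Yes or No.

No

Even without Simone, every remaining node can still reach every other (the residual graph is connected), so Simone is not a cut vertex.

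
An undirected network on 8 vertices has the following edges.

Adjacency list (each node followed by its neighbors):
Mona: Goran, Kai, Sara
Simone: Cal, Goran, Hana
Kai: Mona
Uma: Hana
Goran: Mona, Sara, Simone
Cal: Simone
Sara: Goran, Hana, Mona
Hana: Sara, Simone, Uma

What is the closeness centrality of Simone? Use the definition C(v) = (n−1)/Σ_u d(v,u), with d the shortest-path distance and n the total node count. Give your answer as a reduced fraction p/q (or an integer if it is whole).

Distances from Simone: Cal:1, Goran:1, Hana:1, Kai:3, Mona:2, Sara:2, Uma:2. Sum = 12.
n = 8, so closeness = 7/12.

7/12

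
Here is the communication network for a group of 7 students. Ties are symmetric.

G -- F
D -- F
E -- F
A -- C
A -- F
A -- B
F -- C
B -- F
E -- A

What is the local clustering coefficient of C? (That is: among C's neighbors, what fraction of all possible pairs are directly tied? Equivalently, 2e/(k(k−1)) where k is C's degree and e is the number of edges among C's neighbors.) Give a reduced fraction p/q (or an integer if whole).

1

C's neighbors: A and F (k = 2).
Possible neighbor pairs: C(2,2) = 1. Edges among them: A–F → e = 1.
Clustering(C) = 1/1.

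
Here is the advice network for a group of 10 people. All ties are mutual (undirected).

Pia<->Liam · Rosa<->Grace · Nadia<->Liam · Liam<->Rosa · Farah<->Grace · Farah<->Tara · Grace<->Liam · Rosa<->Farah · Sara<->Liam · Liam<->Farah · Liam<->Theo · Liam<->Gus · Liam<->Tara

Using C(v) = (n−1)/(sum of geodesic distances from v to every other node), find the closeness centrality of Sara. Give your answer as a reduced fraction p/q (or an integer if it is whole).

Distances from Sara: Farah:2, Grace:2, Gus:2, Liam:1, Nadia:2, Pia:2, Rosa:2, Tara:2, Theo:2. Sum = 17.
n = 10, so closeness = 9/17.

9/17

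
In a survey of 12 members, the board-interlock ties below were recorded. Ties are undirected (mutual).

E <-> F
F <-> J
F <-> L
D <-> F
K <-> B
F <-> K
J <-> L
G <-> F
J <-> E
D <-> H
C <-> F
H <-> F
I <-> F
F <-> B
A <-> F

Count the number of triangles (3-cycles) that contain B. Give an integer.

1

B's neighbors: F and K.
Neighbor pairs that are themselves tied: B–F–K. Each forms one triangle with B, for 1 in total.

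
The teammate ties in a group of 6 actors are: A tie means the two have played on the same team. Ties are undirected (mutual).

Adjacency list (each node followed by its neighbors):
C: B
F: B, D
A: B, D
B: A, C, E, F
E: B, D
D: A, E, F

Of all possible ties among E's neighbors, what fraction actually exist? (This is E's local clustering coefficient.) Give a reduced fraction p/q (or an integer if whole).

E's neighbors: B and D (k = 2).
Possible neighbor pairs: C(2,2) = 1. Edges among them: none → e = 0.
Clustering(E) = 0/1.

0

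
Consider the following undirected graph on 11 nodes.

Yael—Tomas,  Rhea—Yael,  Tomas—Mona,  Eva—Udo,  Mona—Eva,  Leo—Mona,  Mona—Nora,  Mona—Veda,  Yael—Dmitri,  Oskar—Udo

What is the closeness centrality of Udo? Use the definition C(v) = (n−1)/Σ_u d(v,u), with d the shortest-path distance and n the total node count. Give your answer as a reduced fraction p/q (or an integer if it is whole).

Distances from Udo: Dmitri:5, Eva:1, Leo:3, Mona:2, Nora:3, Oskar:1, Rhea:5, Tomas:3, Veda:3, Yael:4. Sum = 30.
n = 11, so closeness = 10/30 = 1/3.

1/3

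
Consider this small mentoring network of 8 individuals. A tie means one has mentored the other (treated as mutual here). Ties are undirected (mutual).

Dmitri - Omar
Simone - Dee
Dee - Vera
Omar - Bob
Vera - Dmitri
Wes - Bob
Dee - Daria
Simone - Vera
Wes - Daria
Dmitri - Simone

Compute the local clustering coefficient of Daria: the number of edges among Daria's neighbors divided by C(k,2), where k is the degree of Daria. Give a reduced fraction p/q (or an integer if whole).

0

Daria's neighbors: Dee and Wes (k = 2).
Possible neighbor pairs: C(2,2) = 1. Edges among them: none → e = 0.
Clustering(Daria) = 0/1.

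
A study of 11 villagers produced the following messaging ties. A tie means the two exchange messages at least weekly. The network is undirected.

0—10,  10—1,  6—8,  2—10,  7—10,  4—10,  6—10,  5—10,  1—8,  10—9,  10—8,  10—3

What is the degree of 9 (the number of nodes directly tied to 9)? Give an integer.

9 is directly tied to 10. That is 1 neighbor, so the degree of 9 is 1.

1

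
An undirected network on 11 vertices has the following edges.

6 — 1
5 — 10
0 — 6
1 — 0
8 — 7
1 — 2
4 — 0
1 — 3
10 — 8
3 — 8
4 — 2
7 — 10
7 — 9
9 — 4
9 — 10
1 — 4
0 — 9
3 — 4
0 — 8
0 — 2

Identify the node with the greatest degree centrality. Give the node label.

0

Degrees — 0:6, 1:5, 2:3, 3:3, 4:5, 5:1, 6:2, 7:3, 8:4, 9:4, 10:4.
The maximum is 6, attained only by 0.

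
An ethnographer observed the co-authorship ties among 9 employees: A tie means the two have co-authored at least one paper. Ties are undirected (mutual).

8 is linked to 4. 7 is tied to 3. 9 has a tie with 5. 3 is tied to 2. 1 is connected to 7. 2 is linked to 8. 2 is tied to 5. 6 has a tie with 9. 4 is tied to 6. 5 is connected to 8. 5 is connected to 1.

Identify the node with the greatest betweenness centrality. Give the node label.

Unnormalized betweenness of each node: 1:4, 2:6, 3:2, 4:2, 5:12, 6:1, 7:1, 8:6, 9:4.
5 has the largest value, 12, making it the main broker — the node through which the most shortest paths run.

5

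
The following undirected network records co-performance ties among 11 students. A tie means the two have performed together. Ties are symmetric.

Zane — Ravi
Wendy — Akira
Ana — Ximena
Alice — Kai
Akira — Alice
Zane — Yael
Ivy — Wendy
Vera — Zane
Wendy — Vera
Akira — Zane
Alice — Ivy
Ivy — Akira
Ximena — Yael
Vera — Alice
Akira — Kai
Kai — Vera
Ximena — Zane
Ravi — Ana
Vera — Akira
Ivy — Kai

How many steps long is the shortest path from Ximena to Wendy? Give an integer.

One shortest route is Ximena – Zane – Vera – Wendy, which uses 3 edges, and at distance 2 from Ximena we only reach {Akira, Ravi, Vera}, which does not include Wendy. So d(Ximena,Wendy) = 3.

3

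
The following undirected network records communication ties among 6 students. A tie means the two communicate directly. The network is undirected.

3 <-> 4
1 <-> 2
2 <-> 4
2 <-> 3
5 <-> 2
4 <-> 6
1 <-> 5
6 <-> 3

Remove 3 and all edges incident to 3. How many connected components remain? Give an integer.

3's neighbors (2, 4, and 6) remain reachable from one another through other ties, so the rest of the network stays in one piece.

1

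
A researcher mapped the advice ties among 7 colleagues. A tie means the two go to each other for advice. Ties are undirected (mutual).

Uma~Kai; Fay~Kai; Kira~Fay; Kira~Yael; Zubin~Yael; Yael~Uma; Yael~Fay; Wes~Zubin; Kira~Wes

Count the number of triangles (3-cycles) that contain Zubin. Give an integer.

Zubin's neighbors are Wes and Yael, but none of them are tied to each other, so no triangle contains Zubin.

0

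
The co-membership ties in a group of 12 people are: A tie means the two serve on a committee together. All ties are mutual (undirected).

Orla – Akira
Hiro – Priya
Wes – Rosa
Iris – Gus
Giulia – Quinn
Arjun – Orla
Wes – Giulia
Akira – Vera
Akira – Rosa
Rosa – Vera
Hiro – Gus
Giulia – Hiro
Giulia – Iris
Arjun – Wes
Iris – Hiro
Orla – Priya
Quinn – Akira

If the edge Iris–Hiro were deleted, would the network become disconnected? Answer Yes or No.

No

Even without that edge, Iris still reaches Hiro via Iris – Giulia – Hiro, so the network stays connected. Not a bridge.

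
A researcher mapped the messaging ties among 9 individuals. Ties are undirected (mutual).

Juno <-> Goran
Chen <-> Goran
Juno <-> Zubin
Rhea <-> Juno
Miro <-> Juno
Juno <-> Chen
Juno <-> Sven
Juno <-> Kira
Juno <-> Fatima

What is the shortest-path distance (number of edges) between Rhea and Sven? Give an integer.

One shortest route is Rhea – Juno – Sven, which uses 2 edges, and Rhea and Sven are not directly tied, so nothing shorter exists. So d(Rhea,Sven) = 2.

2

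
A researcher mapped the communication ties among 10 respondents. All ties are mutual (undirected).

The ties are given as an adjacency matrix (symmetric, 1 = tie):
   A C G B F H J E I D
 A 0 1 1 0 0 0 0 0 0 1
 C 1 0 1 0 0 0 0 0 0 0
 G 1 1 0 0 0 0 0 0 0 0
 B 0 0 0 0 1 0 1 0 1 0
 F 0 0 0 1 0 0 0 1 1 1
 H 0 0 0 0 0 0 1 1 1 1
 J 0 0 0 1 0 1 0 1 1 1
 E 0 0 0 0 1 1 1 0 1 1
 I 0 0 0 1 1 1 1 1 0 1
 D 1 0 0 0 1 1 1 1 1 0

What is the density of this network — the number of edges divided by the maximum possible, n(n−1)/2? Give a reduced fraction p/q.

4/9

There are 20 edges and 10 nodes, so the maximum possible is C(10,2) = 45.
Density = 20/45 = 4/9.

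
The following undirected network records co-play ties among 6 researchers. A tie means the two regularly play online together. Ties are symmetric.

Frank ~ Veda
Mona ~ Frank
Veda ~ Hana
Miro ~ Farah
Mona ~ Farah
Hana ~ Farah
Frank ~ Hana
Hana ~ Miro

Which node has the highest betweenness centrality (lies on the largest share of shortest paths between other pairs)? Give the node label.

Hana

Unnormalized betweenness of each node: Farah:3/2, Frank:3/2, Hana:7/2, Miro:0, Mona:1/2, Veda:0.
Hana has the largest value, 7/2, making it the main broker — the node through which the most shortest paths run.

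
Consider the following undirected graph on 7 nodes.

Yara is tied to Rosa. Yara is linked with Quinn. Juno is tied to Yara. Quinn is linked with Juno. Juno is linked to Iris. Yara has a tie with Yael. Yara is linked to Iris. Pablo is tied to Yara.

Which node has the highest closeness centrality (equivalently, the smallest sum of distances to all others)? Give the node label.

Farness (sum of distances to all others) for each node — Iris:10, Juno:9, Pablo:11, Quinn:10, Rosa:11, Yael:11, Yara:6.
The smallest farness is 6, for Yara, so Yara has the highest closeness.

Yara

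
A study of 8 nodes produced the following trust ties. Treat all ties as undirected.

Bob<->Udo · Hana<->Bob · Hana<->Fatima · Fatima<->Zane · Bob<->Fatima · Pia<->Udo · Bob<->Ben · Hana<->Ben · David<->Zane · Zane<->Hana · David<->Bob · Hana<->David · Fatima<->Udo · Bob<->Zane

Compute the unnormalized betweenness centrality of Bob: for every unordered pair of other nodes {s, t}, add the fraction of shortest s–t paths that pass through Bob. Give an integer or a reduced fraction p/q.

47/6

Pairs whose geodesics pass through Bob — Udo–Zane: 1/2; Udo–Hana: 1/2; Udo–Ben: 1; Udo–David: 1; Pia–Zane: 1/2; Pia–Hana: 1/2; Pia–Ben: 1; Pia–David: 1; Zane–Ben: 1/2; Fatima–Ben: 1/2; Fatima–David: 1/3; Ben–David: 1/2.
All other pairs contribute 0.
Summing the contributions gives betweenness(Bob) = 47/6.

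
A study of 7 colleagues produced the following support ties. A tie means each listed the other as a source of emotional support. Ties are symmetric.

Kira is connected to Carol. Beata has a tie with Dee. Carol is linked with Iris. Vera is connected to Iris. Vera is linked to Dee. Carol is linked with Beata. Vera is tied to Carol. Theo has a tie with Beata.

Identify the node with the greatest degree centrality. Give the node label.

Carol

Degrees — Beata:3, Carol:4, Dee:2, Iris:2, Kira:1, Theo:1, Vera:3.
The maximum is 4, attained only by Carol.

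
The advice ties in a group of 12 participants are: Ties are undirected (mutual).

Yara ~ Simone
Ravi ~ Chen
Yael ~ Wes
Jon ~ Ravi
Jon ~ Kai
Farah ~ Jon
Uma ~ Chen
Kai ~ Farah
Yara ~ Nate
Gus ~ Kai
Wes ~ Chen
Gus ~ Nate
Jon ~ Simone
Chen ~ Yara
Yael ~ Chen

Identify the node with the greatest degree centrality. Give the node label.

Chen

Degrees — Chen:5, Farah:2, Gus:2, Jon:4, Kai:3, Nate:2, Ravi:2, Simone:2, Uma:1, Wes:2, Yael:2, Yara:3.
The maximum is 5, attained only by Chen.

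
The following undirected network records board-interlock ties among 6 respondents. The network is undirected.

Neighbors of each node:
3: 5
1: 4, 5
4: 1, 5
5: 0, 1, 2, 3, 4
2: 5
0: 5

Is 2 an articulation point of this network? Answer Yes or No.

No

Even without 2, every remaining node can still reach every other (the residual graph is connected), so 2 is not a cut vertex.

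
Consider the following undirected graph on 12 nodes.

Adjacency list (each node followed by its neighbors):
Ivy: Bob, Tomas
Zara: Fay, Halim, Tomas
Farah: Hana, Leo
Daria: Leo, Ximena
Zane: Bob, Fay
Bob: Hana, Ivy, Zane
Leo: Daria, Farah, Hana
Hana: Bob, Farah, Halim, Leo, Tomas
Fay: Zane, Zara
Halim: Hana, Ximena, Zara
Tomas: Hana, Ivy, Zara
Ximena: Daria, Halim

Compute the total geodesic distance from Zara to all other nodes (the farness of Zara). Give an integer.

Distances from Zara: Bob:3, Daria:3, Farah:3, Fay:1, Halim:1, Hana:2, Ivy:2, Leo:3, Tomas:1, Ximena:2, Zane:2.
Sum = 3 + 3 + 3 + 1 + 1 + 2 + 2 + 3 + 1 + 2 + 2 = 23.

23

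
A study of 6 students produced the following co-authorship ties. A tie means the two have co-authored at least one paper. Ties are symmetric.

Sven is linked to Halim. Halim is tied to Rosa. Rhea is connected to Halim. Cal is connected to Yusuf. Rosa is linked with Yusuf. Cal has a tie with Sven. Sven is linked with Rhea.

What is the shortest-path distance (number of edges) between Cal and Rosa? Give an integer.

2

One shortest route is Cal – Yusuf – Rosa, which uses 2 edges, and Cal and Rosa are not directly tied, so nothing shorter exists. So d(Cal,Rosa) = 2.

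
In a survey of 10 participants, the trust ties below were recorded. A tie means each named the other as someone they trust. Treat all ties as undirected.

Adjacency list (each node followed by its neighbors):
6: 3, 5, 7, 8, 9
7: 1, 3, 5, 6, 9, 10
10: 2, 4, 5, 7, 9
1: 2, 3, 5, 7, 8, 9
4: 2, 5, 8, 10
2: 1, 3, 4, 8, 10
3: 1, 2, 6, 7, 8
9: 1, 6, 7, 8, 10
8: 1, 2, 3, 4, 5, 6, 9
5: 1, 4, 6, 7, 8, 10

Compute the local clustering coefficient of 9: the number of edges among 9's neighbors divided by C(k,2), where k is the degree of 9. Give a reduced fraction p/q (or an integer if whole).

1/2

9's neighbors: 1, 6, 7, 8, and 10 (k = 5).
Possible neighbor pairs: C(5,2) = 10. Edges among them: 1–7, 1–8, 6–7, 6–8, 7–10 → e = 5.
Clustering(9) = 5/10 = 1/2.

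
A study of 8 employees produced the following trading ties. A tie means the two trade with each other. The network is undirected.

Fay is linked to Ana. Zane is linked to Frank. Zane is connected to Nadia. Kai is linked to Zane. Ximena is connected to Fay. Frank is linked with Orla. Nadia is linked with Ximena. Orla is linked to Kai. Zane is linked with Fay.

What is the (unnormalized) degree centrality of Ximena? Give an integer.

2

Ximena is directly tied to Fay and Nadia. That is 2 neighbors, so the degree of Ximena is 2.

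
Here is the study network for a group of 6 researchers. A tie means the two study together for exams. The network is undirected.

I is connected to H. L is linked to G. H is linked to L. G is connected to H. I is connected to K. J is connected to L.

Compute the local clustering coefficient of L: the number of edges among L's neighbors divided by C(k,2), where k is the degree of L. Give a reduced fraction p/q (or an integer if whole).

1/3

L's neighbors: G, H, and J (k = 3).
Possible neighbor pairs: C(3,2) = 3. Edges among them: G–H → e = 1.
Clustering(L) = 1/3.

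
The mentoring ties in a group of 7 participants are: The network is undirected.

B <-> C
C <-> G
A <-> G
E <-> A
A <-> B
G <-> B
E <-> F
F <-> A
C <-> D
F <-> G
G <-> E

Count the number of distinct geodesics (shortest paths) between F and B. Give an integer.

2

The shortest distance is 2. The length-2 paths are: F–A–B; F–G–B.
That gives 2 distinct shortest paths.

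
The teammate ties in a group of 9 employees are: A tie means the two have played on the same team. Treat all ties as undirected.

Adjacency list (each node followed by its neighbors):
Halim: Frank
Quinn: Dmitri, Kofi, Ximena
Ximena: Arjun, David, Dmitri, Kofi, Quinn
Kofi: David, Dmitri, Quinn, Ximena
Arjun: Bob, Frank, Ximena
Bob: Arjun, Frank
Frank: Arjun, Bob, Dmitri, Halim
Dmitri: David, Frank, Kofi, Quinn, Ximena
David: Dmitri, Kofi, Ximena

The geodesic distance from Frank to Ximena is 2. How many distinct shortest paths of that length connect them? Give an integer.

The shortest distance is 2. The length-2 paths are: Frank–Dmitri–Ximena; Frank–Arjun–Ximena.
That gives 2 distinct shortest paths.

2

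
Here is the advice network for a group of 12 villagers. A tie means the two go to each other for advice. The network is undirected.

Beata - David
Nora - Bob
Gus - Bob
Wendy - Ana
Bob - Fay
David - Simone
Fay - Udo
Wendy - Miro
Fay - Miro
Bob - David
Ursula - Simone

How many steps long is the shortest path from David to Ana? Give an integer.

One shortest route is David – Bob – Fay – Miro – Wendy – Ana, which uses 5 edges, and at distance 4 from David we only reach {Wendy}, which does not include Ana. So d(David,Ana) = 5.

5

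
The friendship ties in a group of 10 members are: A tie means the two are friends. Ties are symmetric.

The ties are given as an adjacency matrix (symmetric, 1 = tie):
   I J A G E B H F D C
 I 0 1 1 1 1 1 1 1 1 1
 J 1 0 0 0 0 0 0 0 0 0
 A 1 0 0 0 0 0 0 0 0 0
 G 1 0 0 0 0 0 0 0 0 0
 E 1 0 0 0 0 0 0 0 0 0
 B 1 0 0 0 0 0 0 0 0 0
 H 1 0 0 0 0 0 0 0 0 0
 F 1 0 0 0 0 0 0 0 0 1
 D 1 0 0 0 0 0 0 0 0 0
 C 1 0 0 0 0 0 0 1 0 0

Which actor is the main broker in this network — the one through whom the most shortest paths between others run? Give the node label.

I

Unnormalized betweenness of each node: A:0, B:0, C:0, D:0, E:0, F:0, G:0, H:0, I:35, J:0.
I has the largest value, 35, making it the main broker — the node through which the most shortest paths run.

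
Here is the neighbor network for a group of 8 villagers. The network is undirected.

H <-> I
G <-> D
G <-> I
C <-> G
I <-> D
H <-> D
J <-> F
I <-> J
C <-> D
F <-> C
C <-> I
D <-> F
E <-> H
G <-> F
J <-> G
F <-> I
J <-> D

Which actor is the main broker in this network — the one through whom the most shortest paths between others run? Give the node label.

H

Unnormalized betweenness of each node: C:0, D:17/4, E:0, F:1/4, G:1/4, H:6, I:17/4, J:0.
H has the largest value, 6, making it the main broker — the node through which the most shortest paths run.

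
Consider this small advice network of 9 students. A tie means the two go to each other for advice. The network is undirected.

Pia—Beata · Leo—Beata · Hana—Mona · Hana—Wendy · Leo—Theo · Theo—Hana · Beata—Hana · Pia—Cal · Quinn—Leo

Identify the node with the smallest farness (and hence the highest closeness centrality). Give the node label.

Farness (sum of distances to all others) for each node — Beata:13, Cal:25, Hana:14, Leo:16, Mona:21, Pia:18, Quinn:23, Theo:17, Wendy:21.
The smallest farness is 13, for Beata, so Beata has the highest closeness.

Beata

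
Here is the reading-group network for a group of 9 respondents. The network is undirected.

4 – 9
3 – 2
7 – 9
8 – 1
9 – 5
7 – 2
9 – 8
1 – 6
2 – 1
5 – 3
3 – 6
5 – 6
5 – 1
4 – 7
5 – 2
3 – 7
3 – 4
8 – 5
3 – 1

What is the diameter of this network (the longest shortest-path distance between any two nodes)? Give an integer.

Eccentricity of each node (its greatest distance to any other): 1:2, 2:2, 3:2, 4:2, 5:2, 6:2, 7:2, 8:2, 9:2.
The maximum eccentricity is 2, realized for instance by the pair 6–2 via 6 – 3 – 2. So the diameter is 2.

2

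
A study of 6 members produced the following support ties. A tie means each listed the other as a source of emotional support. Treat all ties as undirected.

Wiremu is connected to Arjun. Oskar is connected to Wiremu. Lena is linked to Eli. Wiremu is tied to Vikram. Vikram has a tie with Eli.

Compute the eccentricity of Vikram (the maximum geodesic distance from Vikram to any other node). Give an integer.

Distances from Vikram: Arjun:2, Eli:1, Lena:2, Oskar:2, Wiremu:1.
The largest is 2 (to Lena, Arjun, and Oskar), so the eccentricity of Vikram is 2.

2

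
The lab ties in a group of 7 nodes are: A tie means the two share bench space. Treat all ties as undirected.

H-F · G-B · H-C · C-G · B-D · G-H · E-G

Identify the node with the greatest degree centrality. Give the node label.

Degrees — B:2, C:2, D:1, E:1, F:1, G:4, H:3.
The maximum is 4, attained only by G.

G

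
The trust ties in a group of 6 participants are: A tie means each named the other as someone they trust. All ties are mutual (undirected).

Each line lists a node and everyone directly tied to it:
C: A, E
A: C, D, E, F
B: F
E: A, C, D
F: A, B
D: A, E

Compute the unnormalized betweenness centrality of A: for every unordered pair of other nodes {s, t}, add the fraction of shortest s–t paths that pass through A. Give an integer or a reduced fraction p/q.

13/2

Pairs whose geodesics pass through A — B–D: 1; B–C: 1; B–E: 1; F–D: 1; F–C: 1; F–E: 1; D–C: 1/2.
All other pairs contribute 0.
Summing the contributions gives betweenness(A) = 13/2.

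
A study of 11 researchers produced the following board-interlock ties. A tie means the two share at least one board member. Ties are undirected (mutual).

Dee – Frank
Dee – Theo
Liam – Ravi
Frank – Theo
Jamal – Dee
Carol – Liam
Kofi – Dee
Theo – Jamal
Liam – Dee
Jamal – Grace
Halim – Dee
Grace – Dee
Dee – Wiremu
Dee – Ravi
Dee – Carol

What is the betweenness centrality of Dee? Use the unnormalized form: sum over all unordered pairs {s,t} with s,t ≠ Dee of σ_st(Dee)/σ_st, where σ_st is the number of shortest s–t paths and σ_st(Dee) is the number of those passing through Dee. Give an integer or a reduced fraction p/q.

77/2

Pairs whose geodesics pass through Dee — Liam–Jamal: 1; Liam–Halim: 1; Liam–Grace: 1; Liam–Frank: 1; Liam–Kofi: 1; Liam–Wiremu: 1; Liam–Theo: 1; Carol–Jamal: 1; Carol–Halim: 1; Carol–Ravi: 1/2; Carol–Grace: 1; Carol–Frank: 1; Carol–Kofi: 1; Carol–Wiremu: 1 … (+26 more pairs).
All other pairs contribute 0.
Summing the contributions gives betweenness(Dee) = 77/2.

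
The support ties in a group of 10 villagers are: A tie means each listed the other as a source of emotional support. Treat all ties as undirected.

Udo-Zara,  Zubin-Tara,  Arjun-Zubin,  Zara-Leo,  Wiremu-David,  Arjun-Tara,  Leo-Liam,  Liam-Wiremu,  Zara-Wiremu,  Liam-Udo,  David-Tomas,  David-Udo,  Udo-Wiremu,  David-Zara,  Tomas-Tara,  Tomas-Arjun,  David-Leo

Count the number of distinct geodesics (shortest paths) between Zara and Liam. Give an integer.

3

The shortest distance is 2. The length-2 paths are: Zara–Leo–Liam; Zara–Wiremu–Liam; Zara–Udo–Liam.
That gives 3 distinct shortest paths.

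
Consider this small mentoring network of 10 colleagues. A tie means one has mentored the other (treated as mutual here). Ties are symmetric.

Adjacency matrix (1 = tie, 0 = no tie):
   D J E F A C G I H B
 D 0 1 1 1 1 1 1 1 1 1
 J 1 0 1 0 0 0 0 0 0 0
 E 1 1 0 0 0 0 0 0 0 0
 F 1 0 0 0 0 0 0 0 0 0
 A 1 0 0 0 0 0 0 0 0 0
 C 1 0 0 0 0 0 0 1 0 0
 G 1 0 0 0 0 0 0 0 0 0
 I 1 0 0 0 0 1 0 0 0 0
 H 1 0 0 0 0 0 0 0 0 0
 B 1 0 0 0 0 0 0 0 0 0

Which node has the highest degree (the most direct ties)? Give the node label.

Degrees — A:1, B:1, C:2, D:9, E:2, F:1, G:1, H:1, I:2, J:2.
The maximum is 9, attained only by D.

D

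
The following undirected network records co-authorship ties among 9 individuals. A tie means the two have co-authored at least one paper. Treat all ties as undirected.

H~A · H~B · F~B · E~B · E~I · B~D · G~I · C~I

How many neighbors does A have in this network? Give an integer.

1

A is directly tied to H. That is 1 neighbor, so the degree of A is 1.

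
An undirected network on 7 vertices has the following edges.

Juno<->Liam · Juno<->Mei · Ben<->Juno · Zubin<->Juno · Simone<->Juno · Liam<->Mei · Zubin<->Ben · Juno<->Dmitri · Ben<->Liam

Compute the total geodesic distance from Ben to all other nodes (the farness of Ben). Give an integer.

9

Distances from Ben: Dmitri:2, Juno:1, Liam:1, Mei:2, Simone:2, Zubin:1.
Sum = 2 + 1 + 1 + 2 + 2 + 1 = 9.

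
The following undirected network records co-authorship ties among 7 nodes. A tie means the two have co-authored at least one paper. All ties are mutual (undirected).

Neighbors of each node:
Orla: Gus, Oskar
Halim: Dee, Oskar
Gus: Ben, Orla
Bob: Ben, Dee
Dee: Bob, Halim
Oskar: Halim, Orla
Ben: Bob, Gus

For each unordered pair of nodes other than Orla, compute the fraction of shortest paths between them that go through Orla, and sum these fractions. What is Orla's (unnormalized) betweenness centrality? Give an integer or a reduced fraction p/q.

3

Pairs whose geodesics pass through Orla — Ben–Oskar: 1; Gus–Oskar: 1; Gus–Halim: 1.
All other pairs contribute 0.
Summing the contributions gives betweenness(Orla) = 3.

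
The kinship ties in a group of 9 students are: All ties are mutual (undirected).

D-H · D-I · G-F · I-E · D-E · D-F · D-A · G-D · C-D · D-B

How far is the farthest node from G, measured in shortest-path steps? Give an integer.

2

Distances from G: A:2, B:2, C:2, D:1, E:2, F:1, H:2, I:2.
The largest is 2 (to B, C, E, I, H, and A), so the eccentricity of G is 2.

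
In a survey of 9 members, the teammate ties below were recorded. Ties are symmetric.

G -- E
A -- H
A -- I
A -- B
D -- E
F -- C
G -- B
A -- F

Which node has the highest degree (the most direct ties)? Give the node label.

Degrees — A:4, B:2, C:1, D:1, E:2, F:2, G:2, H:1, I:1.
The maximum is 4, attained only by A.

A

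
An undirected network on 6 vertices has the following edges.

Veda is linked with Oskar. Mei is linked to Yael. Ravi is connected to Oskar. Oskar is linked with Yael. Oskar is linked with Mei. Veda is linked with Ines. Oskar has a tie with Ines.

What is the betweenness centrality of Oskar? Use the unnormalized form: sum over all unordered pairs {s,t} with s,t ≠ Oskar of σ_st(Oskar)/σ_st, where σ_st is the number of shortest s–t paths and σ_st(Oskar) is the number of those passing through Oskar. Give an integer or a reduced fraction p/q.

8

Pairs whose geodesics pass through Oskar — Ines–Mei: 1; Ines–Ravi: 1; Ines–Yael: 1; Mei–Ravi: 1; Mei–Veda: 1; Ravi–Yael: 1; Ravi–Veda: 1; Yael–Veda: 1.
All other pairs contribute 0.
Summing the contributions gives betweenness(Oskar) = 8.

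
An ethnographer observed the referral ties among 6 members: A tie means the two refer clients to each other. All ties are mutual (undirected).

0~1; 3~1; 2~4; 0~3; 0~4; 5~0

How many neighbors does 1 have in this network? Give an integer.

1 is directly tied to 0 and 3. That is 2 neighbors, so the degree of 1 is 2.

2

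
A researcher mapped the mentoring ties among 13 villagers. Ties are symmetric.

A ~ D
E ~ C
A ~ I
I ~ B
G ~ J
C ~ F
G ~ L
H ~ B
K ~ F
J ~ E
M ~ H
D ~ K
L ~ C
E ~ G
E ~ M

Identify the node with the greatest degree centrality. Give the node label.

Degrees — A:2, B:2, C:3, D:2, E:4, F:2, G:3, H:2, I:2, J:2, K:2, L:2, M:2.
The maximum is 4, attained only by E.

E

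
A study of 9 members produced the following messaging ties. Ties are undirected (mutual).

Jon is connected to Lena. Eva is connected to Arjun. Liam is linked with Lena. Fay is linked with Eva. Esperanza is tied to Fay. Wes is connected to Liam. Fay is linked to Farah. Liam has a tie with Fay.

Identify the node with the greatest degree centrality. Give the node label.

Fay

Degrees — Arjun:1, Esperanza:1, Eva:2, Farah:1, Fay:4, Jon:1, Lena:2, Liam:3, Wes:1.
The maximum is 4, attained only by Fay.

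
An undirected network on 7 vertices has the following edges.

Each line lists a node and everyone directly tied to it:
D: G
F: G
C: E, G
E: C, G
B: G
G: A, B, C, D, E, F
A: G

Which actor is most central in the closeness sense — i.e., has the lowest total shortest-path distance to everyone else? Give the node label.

G

Farness (sum of distances to all others) for each node — A:11, B:11, C:10, D:11, E:10, F:11, G:6.
The smallest farness is 6, for G, so G has the highest closeness.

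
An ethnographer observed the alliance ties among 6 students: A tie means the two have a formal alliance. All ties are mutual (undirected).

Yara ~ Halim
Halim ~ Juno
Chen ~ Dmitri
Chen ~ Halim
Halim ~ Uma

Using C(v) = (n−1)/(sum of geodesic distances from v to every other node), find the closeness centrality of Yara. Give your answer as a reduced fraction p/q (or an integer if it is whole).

1/2

Distances from Yara: Chen:2, Dmitri:3, Halim:1, Juno:2, Uma:2. Sum = 10.
n = 6, so closeness = 5/10 = 1/2.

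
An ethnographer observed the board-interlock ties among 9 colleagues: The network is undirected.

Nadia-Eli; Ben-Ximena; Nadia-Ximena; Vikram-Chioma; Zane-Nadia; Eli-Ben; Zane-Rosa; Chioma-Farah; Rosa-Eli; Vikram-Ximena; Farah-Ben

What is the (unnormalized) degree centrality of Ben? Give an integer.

Ben is directly tied to Eli, Farah, and Ximena. That is 3 neighbors, so the degree of Ben is 3.

3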